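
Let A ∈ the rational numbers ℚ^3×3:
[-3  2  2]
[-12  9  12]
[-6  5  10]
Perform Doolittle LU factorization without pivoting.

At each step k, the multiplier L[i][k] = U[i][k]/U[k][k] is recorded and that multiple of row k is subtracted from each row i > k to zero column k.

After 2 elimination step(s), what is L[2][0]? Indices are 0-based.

L[2][0] = 2

[col 0] pivot -3
  R1 -= 4*R0 → (0, 1, 4)  (L[1][0] := 4)
  R2 -= 2*R0 → (0, 1, 6)  (L[2][0] := 2)
[col 1] pivot 1
  R2 -= 1*R1 → (0, 0, 2)  (L[2][1] := 1)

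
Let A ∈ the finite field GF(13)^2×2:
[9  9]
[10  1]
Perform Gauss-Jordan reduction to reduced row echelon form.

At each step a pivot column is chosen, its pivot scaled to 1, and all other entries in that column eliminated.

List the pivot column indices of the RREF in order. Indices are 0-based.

step 1: normalize row 0 (÷9) = (1, 1)
  row 1: subtract 10×row0 = (0, 4)
step 2: normalize row 1 (÷4) = (0, 1)
  row 0: subtract 1×row1 = (1, 0)

pivot columns: 0, 1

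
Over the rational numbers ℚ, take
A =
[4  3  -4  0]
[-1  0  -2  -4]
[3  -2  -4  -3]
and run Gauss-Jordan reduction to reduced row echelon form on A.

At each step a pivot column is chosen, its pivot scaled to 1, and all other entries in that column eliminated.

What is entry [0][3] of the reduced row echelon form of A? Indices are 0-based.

step 1: normalize row 0 (÷4) = (1, 3/4, -1, 0)
  row 1: subtract -1×row0 = (0, 3/4, -3, -4)
  row 2: subtract 3×row0 = (0, -17/4, -1, -3)
step 2: normalize row 1 (÷3/4) = (0, 1, -4, -16/3)
  row 0: subtract 3/4×row1 = (1, 0, 2, 4)
  row 2: subtract -17/4×row1 = (0, 0, -18, -77/3)
step 3: normalize row 2 (÷-18) = (0, 0, 1, 77/54)
  row 0: subtract 2×row2 = (1, 0, 0, 31/27)
  row 1: subtract -4×row2 = (0, 1, 0, 10/27)

M[0][3] = 31/27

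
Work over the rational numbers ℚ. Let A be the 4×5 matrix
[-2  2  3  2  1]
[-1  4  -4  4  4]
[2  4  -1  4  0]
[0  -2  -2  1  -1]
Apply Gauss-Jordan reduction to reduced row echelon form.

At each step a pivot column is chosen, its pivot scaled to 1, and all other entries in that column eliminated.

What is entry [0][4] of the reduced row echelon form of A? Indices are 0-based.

[1] R0 /= -2  ⇒  (1, -1, -3/2, -1, -1/2)
     R1 -= -1·R0  ⇒  (0, 3, -11/2, 3, 7/2)
     R2 -= 2·R0  ⇒  (0, 6, 2, 6, 1)
[2] R1 /= 3  ⇒  (0, 1, -11/6, 1, 7/6)
     R0 -= -1·R1  ⇒  (1, 0, -10/3, 0, 2/3)
     R2 -= 6·R1  ⇒  (0, 0, 13, 0, -6)
     R3 -= -2·R1  ⇒  (0, 0, -17/3, 3, 4/3)
[3] R2 /= 13  ⇒  (0, 0, 1, 0, -6/13)
     R0 -= -10/3·R2  ⇒  (1, 0, 0, 0, -34/39)
     R1 -= -11/6·R2  ⇒  (0, 1, 0, 1, 25/78)
     R3 -= -17/3·R2  ⇒  (0, 0, 0, 3, -50/39)
[4] R3 /= 3  ⇒  (0, 0, 0, 1, -50/117)
     R1 -= 1·R3  ⇒  (0, 1, 0, 0, 175/234)

M[0][4] = -34/39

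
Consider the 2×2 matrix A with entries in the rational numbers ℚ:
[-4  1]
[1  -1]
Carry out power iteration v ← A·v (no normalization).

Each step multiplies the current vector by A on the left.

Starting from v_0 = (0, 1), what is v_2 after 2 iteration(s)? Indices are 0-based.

v_2 = (-5, 2)

v_0 = (0, 1).
v_1 = A·v_0 = (1, -1).
v_2 = A·v_1 = (-5, 2).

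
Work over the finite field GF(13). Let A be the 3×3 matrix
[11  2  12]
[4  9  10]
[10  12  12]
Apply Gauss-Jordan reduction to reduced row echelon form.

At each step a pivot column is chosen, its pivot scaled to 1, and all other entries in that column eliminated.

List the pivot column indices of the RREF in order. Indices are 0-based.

pivot columns: 0, 1, 2

pivot(0,0)=11: scale R0 → (1, 12, 7)
  clear (1,0): R1 −= (4)R0 → (0, 0, 8)
  clear (2,0): R2 −= (10)R0 → (0, 9, 7)
pivot(1,1): swap R1↔R2
pivot(1,1)=9: scale R1 → (0, 1, 8)
  clear (0,1): R0 −= (12)R1 → (1, 0, 2)
pivot(2,2)=8: scale R2 → (0, 0, 1)
  clear (0,2): R0 −= (2)R2 → (1, 0, 0)
  clear (1,2): R1 −= (8)R2 → (0, 1, 0)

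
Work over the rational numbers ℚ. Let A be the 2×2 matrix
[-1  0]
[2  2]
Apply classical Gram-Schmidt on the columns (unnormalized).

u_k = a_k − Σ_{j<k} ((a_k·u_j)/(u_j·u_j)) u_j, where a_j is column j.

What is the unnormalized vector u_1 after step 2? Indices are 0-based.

u_1 = (4/5, 2/5)

Step 1: u_0 = a_0 = (-1, 2).
Step 2: u_1 = a_1 − (4/5)·u_0 = (4/5, 2/5).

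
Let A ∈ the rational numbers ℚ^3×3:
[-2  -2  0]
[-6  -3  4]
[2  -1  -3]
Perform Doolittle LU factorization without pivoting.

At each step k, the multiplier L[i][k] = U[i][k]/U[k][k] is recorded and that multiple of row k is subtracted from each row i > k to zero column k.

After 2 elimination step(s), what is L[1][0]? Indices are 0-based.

L[1][0] = 3

k=0: U[0][0]=-2
  eliminate (1,0): mult=3, new row 1: (0, 3, 4); set L[1][0]=3
  eliminate (2,0): mult=-1, new row 2: (0, -3, -3); set L[2][0]=-1
k=1: U[1][1]=3
  eliminate (2,1): mult=-1, new row 2: (0, 0, 1); set L[2][1]=-1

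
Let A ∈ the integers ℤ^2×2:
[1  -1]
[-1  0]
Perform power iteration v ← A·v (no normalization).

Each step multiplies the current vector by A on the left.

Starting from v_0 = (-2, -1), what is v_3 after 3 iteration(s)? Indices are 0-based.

v_0 = (-2, -1).
v_1 = A·v_0 = (-1, 2).
v_2 = A·v_1 = (-3, 1).
v_3 = A·v_2 = (-4, 3).

v_3 = (-4, 3)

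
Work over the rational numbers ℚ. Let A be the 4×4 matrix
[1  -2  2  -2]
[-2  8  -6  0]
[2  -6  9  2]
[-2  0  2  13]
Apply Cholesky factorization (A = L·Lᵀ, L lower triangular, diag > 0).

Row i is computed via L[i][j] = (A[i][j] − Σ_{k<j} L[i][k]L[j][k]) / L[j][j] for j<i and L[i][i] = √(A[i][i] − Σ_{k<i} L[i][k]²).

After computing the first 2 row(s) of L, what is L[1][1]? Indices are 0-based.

L[1][1] = 2

Step 1: L[0][0] = √(1) = 1.
  L[1][0] = (-2) / L[0][0] = -2.
Step 2: L[1][1] = √(4) = 2.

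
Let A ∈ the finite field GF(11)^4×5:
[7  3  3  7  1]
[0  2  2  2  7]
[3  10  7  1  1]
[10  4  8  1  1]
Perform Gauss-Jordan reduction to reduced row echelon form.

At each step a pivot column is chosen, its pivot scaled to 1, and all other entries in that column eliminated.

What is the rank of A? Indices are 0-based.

pivot(0,0)=7: scale R0 → (1, 2, 2, 1, 8)
  clear (2,0): R2 −= (3)R0 → (0, 4, 1, 9, 10)
  clear (3,0): R3 −= (10)R0 → (0, 6, 10, 2, 9)
pivot(1,1)=2: scale R1 → (0, 1, 1, 1, 9)
  clear (0,1): R0 −= (2)R1 → (1, 0, 0, 10, 1)
  clear (2,1): R2 −= (4)R1 → (0, 0, 8, 5, 7)
  clear (3,1): R3 −= (6)R1 → (0, 0, 4, 7, 10)
pivot(2,2)=8: scale R2 → (0, 0, 1, 2, 5)
  clear (1,2): R1 −= (1)R2 → (0, 1, 0, 10, 4)
  clear (3,2): R3 −= (4)R2 → (0, 0, 0, 10, 1)
pivot(3,3)=10: scale R3 → (0, 0, 0, 1, 10)
  clear (0,3): R0 −= (10)R3 → (1, 0, 0, 0, 0)
  clear (1,3): R1 −= (10)R3 → (0, 1, 0, 0, 3)
  clear (2,3): R2 −= (2)R3 → (0, 0, 1, 0, 7)

rank = 4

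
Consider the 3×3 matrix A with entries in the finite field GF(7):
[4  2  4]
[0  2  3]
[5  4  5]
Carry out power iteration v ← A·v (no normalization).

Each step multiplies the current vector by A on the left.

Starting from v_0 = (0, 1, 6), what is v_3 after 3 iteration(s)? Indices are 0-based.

v_0 = (0, 1, 6).
v_1 = A·v_0 = (5, 6, 6).
v_2 = A·v_1 = (0, 2, 2).
v_3 = A·v_2 = (5, 3, 4).

v_3 = (5, 3, 4)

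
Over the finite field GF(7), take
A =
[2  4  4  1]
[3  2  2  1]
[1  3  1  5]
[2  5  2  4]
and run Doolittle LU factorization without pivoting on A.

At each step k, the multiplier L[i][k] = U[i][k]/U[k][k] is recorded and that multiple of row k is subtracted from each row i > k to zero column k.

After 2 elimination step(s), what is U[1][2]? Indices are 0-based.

U[1][2] = 3

k=0: U[0][0]=2
  eliminate (1,0): mult=5, new row 1: (0, 3, 3, 3); set L[1][0]=5
  eliminate (2,0): mult=4, new row 2: (0, 1, 6, 1); set L[2][0]=4
  eliminate (3,0): mult=1, new row 3: (0, 1, 5, 3); set L[3][0]=1
k=1: U[1][1]=3
  eliminate (2,1): mult=5, new row 2: (0, 0, 5, 0); set L[2][1]=5
  eliminate (3,1): mult=5, new row 3: (0, 0, 4, 2); set L[3][1]=5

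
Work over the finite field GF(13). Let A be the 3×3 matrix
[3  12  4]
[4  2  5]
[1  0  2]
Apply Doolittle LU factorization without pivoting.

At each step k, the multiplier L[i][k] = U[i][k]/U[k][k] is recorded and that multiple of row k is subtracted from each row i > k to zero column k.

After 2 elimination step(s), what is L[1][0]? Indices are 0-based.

Step 1: pivot at (0,0) is 3.
  row1 ← row1 − (10)·row0  ⇒  L[1][0]=10, U row1=(0, 12, 4)
  row2 ← row2 − (9)·row0  ⇒  L[2][0]=9, U row2=(0, 9, 5)
Step 2: pivot at (1,1) is 12.
  row2 ← row2 − (4)·row1  ⇒  L[2][1]=4, U row2=(0, 0, 2)

L[1][0] = 10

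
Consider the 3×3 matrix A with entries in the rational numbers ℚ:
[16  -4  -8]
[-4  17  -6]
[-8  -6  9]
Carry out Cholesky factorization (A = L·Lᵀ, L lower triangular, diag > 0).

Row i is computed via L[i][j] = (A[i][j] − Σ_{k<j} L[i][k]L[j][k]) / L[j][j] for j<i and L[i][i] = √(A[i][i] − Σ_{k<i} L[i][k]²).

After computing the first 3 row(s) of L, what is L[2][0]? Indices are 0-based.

Step 1: L[0][0] = √(16) = 4.
  L[1][0] = (-4) / L[0][0] = -1.
Step 2: L[1][1] = √(16) = 4.
  L[2][0] = (-8) / L[0][0] = -2.
  L[2][1] = (-8) / L[1][1] = -2.
Step 3: L[2][2] = √(1) = 1.

L[2][0] = -2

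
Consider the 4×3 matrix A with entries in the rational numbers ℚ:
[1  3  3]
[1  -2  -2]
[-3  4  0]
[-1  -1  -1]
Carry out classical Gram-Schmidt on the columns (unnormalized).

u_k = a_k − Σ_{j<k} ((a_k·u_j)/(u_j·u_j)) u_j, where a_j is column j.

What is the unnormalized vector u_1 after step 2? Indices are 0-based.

Step 1: u_0 = a_0 = (1, 1, -3, -1).
Step 2: u_1 = a_1 − (-5/6)·u_0 = (23/6, -7/6, 3/2, -11/6).

u_1 = (23/6, -7/6, 3/2, -11/6)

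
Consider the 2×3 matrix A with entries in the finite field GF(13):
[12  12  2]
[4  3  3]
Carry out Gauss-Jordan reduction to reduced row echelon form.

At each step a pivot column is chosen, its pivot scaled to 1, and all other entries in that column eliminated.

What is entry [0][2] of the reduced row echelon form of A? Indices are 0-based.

M[0][2] = 9

step 1: normalize row 0 (÷12) = (1, 1, 11)
  row 1: subtract 4×row0 = (0, 12, 11)
step 2: normalize row 1 (÷12) = (0, 1, 2)
  row 0: subtract 1×row1 = (1, 0, 9)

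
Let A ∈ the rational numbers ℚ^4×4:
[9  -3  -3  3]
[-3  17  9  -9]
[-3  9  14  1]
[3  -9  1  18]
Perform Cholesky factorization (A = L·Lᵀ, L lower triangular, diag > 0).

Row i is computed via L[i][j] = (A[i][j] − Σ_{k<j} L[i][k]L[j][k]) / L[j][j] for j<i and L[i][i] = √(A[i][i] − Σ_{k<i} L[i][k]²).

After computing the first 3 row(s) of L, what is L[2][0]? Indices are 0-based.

Step 1: L[0][0] = √(9) = 3.
  L[1][0] = (-3) / L[0][0] = -1.
Step 2: L[1][1] = √(16) = 4.
  L[2][0] = (-3) / L[0][0] = -1.
  L[2][1] = (8) / L[1][1] = 2.
Step 3: L[2][2] = √(9) = 3.

L[2][0] = -1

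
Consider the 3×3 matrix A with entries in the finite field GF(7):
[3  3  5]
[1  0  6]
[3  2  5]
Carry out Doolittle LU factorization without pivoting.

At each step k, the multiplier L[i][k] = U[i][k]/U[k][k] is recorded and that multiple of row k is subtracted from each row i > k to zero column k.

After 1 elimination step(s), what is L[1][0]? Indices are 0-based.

[col 0] pivot 3
  R1 -= 5*R0 → (0, 6, 2)  (L[1][0] := 5)
  R2 -= 1*R0 → (0, 6, 0)  (L[2][0] := 1)

L[1][0] = 5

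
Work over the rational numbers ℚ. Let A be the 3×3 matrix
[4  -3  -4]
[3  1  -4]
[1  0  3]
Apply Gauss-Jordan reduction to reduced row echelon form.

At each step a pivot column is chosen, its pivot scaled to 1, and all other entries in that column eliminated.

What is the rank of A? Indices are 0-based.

rank = 3

step 1: normalize row 0 (÷4) = (1, -3/4, -1)
  row 1: subtract 3×row0 = (0, 13/4, -1)
  row 2: subtract 1×row0 = (0, 3/4, 4)
step 2: normalize row 1 (÷13/4) = (0, 1, -4/13)
  row 0: subtract -3/4×row1 = (1, 0, -16/13)
  row 2: subtract 3/4×row1 = (0, 0, 55/13)
step 3: normalize row 2 (÷55/13) = (0, 0, 1)
  row 0: subtract -16/13×row2 = (1, 0, 0)
  row 1: subtract -4/13×row2 = (0, 1, 0)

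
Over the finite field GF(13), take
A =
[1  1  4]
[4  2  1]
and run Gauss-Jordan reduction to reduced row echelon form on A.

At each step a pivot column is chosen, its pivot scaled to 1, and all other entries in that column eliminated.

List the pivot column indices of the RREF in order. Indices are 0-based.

pivot(0,0)=1: scale R0 → (1, 1, 4)
  clear (1,0): R1 −= (4)R0 → (0, 11, 11)
pivot(1,1)=11: scale R1 → (0, 1, 1)
  clear (0,1): R0 −= (1)R1 → (1, 0, 3)

pivot columns: 0, 1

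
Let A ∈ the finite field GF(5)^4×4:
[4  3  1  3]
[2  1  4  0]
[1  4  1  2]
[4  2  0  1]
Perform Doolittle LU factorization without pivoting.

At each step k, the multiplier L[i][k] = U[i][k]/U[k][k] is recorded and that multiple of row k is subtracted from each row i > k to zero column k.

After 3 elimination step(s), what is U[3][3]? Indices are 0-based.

k=0: U[0][0]=4
  eliminate (1,0): mult=3, new row 1: (0, 2, 1, 1); set L[1][0]=3
  eliminate (2,0): mult=4, new row 2: (0, 2, 2, 0); set L[2][0]=4
  eliminate (3,0): mult=1, new row 3: (0, 4, 4, 3); set L[3][0]=1
k=1: U[1][1]=2
  eliminate (2,1): mult=1, new row 2: (0, 0, 1, 4); set L[2][1]=1
  eliminate (3,1): mult=2, new row 3: (0, 0, 2, 1); set L[3][1]=2
k=2: U[2][2]=1
  eliminate (3,2): mult=2, new row 3: (0, 0, 0, 3); set L[3][2]=2

U[3][3] = 3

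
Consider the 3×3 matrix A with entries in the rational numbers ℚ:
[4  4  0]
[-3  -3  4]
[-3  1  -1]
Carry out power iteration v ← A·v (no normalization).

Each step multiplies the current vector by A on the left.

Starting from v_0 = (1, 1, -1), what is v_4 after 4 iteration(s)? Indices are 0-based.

v_4 = (-552, 650, -101)

v_0 = (1, 1, -1).
v_1 = A·v_0 = (8, -10, -1).
v_2 = A·v_1 = (-8, 2, -33).
v_3 = A·v_2 = (-24, -114, 59).
v_4 = A·v_3 = (-552, 650, -101).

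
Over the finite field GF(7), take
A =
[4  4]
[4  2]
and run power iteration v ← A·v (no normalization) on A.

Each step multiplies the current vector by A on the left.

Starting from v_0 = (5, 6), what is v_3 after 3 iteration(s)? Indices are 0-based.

v_3 = (6, 2)

v_0 = (5, 6).
v_1 = A·v_0 = (2, 4).
v_2 = A·v_1 = (3, 2).
v_3 = A·v_2 = (6, 2).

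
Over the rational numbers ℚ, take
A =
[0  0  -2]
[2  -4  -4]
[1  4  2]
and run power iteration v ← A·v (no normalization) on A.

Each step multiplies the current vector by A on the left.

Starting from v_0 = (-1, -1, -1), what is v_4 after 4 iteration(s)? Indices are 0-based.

v_4 = (-140, -120, -92)

v_0 = (-1, -1, -1).
v_1 = A·v_0 = (2, 6, -7).
v_2 = A·v_1 = (14, 8, 12).
v_3 = A·v_2 = (-24, -52, 70).
v_4 = A·v_3 = (-140, -120, -92).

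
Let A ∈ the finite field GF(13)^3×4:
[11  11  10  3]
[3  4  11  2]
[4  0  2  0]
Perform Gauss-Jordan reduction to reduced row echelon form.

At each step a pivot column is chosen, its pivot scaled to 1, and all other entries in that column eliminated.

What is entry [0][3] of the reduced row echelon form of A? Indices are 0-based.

step 1: normalize row 0 (÷11) = (1, 1, 8, 5)
  row 1: subtract 3×row0 = (0, 1, 0, 0)
  row 2: subtract 4×row0 = (0, 9, 9, 6)
step 2: normalize row 1 (÷1) = (0, 1, 0, 0)
  row 0: subtract 1×row1 = (1, 0, 8, 5)
  row 2: subtract 9×row1 = (0, 0, 9, 6)
step 3: normalize row 2 (÷9) = (0, 0, 1, 5)
  row 0: subtract 8×row2 = (1, 0, 0, 4)

M[0][3] = 4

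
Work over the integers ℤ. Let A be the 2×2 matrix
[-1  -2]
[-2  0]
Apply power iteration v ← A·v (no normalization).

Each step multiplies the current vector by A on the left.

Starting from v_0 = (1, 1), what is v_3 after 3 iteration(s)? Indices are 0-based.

v_3 = (-19, -14)

v_0 = (1, 1).
v_1 = A·v_0 = (-3, -2).
v_2 = A·v_1 = (7, 6).
v_3 = A·v_2 = (-19, -14).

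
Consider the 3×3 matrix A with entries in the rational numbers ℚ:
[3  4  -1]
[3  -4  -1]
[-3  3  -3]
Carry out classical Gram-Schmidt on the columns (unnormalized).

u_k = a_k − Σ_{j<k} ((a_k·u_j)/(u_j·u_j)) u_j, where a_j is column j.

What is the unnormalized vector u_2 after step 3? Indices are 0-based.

u_2 = (-16/57, -112/57, -128/57)

Step 1: u_0 = a_0 = (3, 3, -3).
Step 2: u_1 = a_1 − (-1/3)·u_0 = (5, -3, 2).
Step 3: u_2 = a_2 − (1/9)·u_0 − (-4/19)·u_1 = (-16/57, -112/57, -128/57).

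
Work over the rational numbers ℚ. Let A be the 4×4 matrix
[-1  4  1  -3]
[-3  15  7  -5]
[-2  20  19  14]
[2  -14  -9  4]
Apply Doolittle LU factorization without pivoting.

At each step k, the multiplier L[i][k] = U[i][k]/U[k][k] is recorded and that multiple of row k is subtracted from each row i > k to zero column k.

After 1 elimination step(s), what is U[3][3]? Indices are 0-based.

Step 1: pivot at (0,0) is -1.
  row1 ← row1 − (3)·row0  ⇒  L[1][0]=3, U row1=(0, 3, 4, 4)
  row2 ← row2 − (2)·row0  ⇒  L[2][0]=2, U row2=(0, 12, 17, 20)
  row3 ← row3 − (-2)·row0  ⇒  L[3][0]=-2, U row3=(0, -6, -7, -2)

U[3][3] = -2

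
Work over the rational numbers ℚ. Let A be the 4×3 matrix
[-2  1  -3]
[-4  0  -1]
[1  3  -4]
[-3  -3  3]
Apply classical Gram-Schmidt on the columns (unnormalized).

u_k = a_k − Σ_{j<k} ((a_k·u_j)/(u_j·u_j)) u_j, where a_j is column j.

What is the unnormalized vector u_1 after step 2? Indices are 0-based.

Step 1: u_0 = a_0 = (-2, -4, 1, -3).
Step 2: u_1 = a_1 − (1/3)·u_0 = (5/3, 4/3, 8/3, -2).

u_1 = (5/3, 4/3, 8/3, -2)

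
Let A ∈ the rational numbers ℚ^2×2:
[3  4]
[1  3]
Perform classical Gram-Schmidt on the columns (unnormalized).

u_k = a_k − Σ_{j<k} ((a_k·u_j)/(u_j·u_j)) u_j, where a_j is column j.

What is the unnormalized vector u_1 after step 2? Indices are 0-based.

Step 1: u_0 = a_0 = (3, 1).
Step 2: u_1 = a_1 − (3/2)·u_0 = (-1/2, 3/2).

u_1 = (-1/2, 3/2)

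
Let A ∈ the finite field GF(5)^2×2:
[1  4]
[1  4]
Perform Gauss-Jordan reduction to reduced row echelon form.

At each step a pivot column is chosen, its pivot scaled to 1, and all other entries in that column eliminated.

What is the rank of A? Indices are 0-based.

rank = 1

[1] R0 /= 1  ⇒  (1, 4)
     R1 -= 1·R0  ⇒  (0, 0)
column 1 empty below row 1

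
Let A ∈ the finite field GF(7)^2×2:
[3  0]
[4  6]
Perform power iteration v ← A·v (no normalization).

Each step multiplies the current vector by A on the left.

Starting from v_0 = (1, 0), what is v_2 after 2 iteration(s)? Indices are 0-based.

v_2 = (2, 1)

v_0 = (1, 0).
v_1 = A·v_0 = (3, 4).
v_2 = A·v_1 = (2, 1).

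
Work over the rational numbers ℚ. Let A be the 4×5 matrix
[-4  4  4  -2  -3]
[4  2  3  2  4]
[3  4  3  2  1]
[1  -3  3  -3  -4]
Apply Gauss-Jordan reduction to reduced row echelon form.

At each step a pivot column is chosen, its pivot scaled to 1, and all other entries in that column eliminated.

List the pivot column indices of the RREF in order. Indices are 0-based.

pivot(0,0)=-4: scale R0 → (1, -1, -1, 1/2, 3/4)
  clear (1,0): R1 −= (4)R0 → (0, 6, 7, 0, 1)
  clear (2,0): R2 −= (3)R0 → (0, 7, 6, 1/2, -5/4)
  clear (3,0): R3 −= (1)R0 → (0, -2, 4, -7/2, -19/4)
pivot(1,1)=6: scale R1 → (0, 1, 7/6, 0, 1/6)
  clear (0,1): R0 −= (-1)R1 → (1, 0, 1/6, 1/2, 11/12)
  clear (2,1): R2 −= (7)R1 → (0, 0, -13/6, 1/2, -29/12)
  clear (3,1): R3 −= (-2)R1 → (0, 0, 19/3, -7/2, -53/12)
pivot(2,2)=-13/6: scale R2 → (0, 0, 1, -3/13, 29/26)
  clear (0,2): R0 −= (1/6)R2 → (1, 0, 0, 7/13, 19/26)
  clear (1,2): R1 −= (7/6)R2 → (0, 1, 0, 7/26, -59/52)
  clear (3,2): R3 −= (19/3)R2 → (0, 0, 0, -53/26, -597/52)
pivot(3,3)=-53/26: scale R3 → (0, 0, 0, 1, 597/106)
  clear (0,3): R0 −= (7/13)R3 → (1, 0, 0, 0, -122/53)
  clear (1,3): R1 −= (7/26)R3 → (0, 1, 0, 0, -281/106)
  clear (2,3): R2 −= (-3/13)R3 → (0, 0, 1, 0, 128/53)

pivot columns: 0, 1, 2, 3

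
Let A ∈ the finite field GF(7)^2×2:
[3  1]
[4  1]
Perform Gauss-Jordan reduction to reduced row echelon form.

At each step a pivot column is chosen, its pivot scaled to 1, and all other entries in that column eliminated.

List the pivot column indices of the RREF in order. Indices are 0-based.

pivot columns: 0, 1

step 1: normalize row 0 (÷3) = (1, 5)
  row 1: subtract 4×row0 = (0, 2)
step 2: normalize row 1 (÷2) = (0, 1)
  row 0: subtract 5×row1 = (1, 0)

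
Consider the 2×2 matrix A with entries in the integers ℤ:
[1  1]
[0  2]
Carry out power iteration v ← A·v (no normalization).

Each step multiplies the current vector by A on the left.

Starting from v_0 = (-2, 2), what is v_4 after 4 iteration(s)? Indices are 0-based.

v_0 = (-2, 2).
v_1 = A·v_0 = (0, 4).
v_2 = A·v_1 = (4, 8).
v_3 = A·v_2 = (12, 16).
v_4 = A·v_3 = (28, 32).

v_4 = (28, 32)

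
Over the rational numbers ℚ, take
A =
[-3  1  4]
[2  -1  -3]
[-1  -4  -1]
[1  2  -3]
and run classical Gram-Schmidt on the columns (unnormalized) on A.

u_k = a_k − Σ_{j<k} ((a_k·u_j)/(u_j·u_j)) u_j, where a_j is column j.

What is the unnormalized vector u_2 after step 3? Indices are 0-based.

u_2 = (-114/329, -2/329, -394/329, -732/329)

Step 1: u_0 = a_0 = (-3, 2, -1, 1).
Step 2: u_1 = a_1 − (1/15)·u_0 = (6/5, -17/15, -59/15, 29/15).
Step 3: u_2 = a_2 − (-4/3)·u_0 − (95/329)·u_1 = (-114/329, -2/329, -394/329, -732/329).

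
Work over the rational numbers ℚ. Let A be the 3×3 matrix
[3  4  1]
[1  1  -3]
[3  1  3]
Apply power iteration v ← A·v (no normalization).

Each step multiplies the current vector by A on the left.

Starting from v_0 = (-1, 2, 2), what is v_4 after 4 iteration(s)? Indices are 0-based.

v_0 = (-1, 2, 2).
v_1 = A·v_0 = (7, -5, 5).
v_2 = A·v_1 = (6, -13, 31).
v_3 = A·v_2 = (-3, -100, 98).
v_4 = A·v_3 = (-311, -397, 185).

v_4 = (-311, -397, 185)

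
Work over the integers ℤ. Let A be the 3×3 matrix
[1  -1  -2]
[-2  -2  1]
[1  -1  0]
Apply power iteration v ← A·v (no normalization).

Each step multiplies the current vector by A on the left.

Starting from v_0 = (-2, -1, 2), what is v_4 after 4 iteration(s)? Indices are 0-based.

v_4 = (7, -94, -1)

v_0 = (-2, -1, 2).
v_1 = A·v_0 = (-5, 8, -1).
v_2 = A·v_1 = (-11, -7, -13).
v_3 = A·v_2 = (22, 23, -4).
v_4 = A·v_3 = (7, -94, -1).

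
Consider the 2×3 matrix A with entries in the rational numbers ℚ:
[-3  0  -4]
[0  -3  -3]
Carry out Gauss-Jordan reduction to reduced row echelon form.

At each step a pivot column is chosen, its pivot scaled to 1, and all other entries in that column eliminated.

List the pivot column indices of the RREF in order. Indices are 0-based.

pivot columns: 0, 1

step 1: normalize row 0 (÷-3) = (1, 0, 4/3)
step 2: normalize row 1 (÷-3) = (0, 1, 1)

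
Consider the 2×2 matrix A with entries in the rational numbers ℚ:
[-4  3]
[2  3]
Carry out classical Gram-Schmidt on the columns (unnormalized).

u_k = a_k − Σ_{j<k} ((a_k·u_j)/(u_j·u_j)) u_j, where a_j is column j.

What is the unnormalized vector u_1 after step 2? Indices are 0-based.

u_1 = (9/5, 18/5)

Step 1: u_0 = a_0 = (-4, 2).
Step 2: u_1 = a_1 − (-3/10)·u_0 = (9/5, 18/5).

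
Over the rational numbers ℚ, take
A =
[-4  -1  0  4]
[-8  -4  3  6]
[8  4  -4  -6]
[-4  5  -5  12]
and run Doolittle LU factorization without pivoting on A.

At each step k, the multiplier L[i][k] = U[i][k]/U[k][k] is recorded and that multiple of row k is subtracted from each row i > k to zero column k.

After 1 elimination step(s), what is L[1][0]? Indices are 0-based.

L[1][0] = 2

[col 0] pivot -4
  R1 -= 2*R0 → (0, -2, 3, -2)  (L[1][0] := 2)
  R2 -= -2*R0 → (0, 2, -4, 2)  (L[2][0] := -2)
  R3 -= 1*R0 → (0, 6, -5, 8)  (L[3][0] := 1)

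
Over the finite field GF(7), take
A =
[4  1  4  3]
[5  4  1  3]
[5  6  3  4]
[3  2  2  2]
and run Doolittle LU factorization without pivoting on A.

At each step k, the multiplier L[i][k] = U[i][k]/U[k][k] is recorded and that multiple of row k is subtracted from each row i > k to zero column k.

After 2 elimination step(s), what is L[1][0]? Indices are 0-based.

L[1][0] = 3

Step 1: pivot at (0,0) is 4.
  row1 ← row1 − (3)·row0  ⇒  L[1][0]=3, U row1=(0, 1, 3, 1)
  row2 ← row2 − (3)·row0  ⇒  L[2][0]=3, U row2=(0, 3, 5, 2)
  row3 ← row3 − (6)·row0  ⇒  L[3][0]=6, U row3=(0, 3, 6, 5)
Step 2: pivot at (1,1) is 1.
  row2 ← row2 − (3)·row1  ⇒  L[2][1]=3, U row2=(0, 0, 3, 6)
  row3 ← row3 − (3)·row1  ⇒  L[3][1]=3, U row3=(0, 0, 4, 2)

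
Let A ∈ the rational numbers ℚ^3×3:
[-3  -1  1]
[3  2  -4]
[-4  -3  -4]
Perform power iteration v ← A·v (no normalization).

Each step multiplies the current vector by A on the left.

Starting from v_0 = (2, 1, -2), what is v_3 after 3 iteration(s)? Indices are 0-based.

v_3 = (-41, 58, -83)

v_0 = (2, 1, -2).
v_1 = A·v_0 = (-9, 16, -3).
v_2 = A·v_1 = (8, 17, 0).
v_3 = A·v_2 = (-41, 58, -83).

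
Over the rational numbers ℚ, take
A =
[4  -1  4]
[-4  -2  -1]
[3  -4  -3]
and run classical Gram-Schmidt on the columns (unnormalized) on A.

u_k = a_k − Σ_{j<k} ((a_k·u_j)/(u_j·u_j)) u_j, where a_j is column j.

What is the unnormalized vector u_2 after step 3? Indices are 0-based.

u_2 = (2442/797, 1443/797, -1332/797)

Step 1: u_0 = a_0 = (4, -4, 3).
Step 2: u_1 = a_1 − (-8/41)·u_0 = (-9/41, -114/41, -140/41).
Step 3: u_2 = a_2 − (11/41)·u_0 − (498/797)·u_1 = (2442/797, 1443/797, -1332/797).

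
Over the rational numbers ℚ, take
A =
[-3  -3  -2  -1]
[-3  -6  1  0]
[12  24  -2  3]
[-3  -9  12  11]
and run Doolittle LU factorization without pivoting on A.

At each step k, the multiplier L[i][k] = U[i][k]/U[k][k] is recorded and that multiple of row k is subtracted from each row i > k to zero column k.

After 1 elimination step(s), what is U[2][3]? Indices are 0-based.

U[2][3] = -1

Step 1: pivot at (0,0) is -3.
  row1 ← row1 − (1)·row0  ⇒  L[1][0]=1, U row1=(0, -3, 3, 1)
  row2 ← row2 − (-4)·row0  ⇒  L[2][0]=-4, U row2=(0, 12, -10, -1)
  row3 ← row3 − (1)·row0  ⇒  L[3][0]=1, U row3=(0, -6, 14, 12)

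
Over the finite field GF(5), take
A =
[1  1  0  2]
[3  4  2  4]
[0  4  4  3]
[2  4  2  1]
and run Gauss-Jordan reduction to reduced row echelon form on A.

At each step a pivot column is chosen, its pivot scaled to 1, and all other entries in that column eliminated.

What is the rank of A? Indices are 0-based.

[1] R0 /= 1  ⇒  (1, 1, 0, 2)
     R1 -= 3·R0  ⇒  (0, 1, 2, 3)
     R3 -= 2·R0  ⇒  (0, 2, 2, 2)
[2] R1 /= 1  ⇒  (0, 1, 2, 3)
     R0 -= 1·R1  ⇒  (1, 0, 3, 4)
     R2 -= 4·R1  ⇒  (0, 0, 1, 1)
     R3 -= 2·R1  ⇒  (0, 0, 3, 1)
[3] R2 /= 1  ⇒  (0, 0, 1, 1)
     R0 -= 3·R2  ⇒  (1, 0, 0, 1)
     R1 -= 2·R2  ⇒  (0, 1, 0, 1)
     R3 -= 3·R2  ⇒  (0, 0, 0, 3)
[4] R3 /= 3  ⇒  (0, 0, 0, 1)
     R0 -= 1·R3  ⇒  (1, 0, 0, 0)
     R1 -= 1·R3  ⇒  (0, 1, 0, 0)
     R2 -= 1·R3  ⇒  (0, 0, 1, 0)

rank = 4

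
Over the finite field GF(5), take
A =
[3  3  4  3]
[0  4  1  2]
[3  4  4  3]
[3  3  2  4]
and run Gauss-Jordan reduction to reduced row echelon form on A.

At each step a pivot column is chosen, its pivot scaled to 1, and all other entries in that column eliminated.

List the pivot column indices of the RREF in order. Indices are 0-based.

pivot columns: 0, 1, 2

pivot(0,0)=3: scale R0 → (1, 1, 3, 1)
  clear (2,0): R2 −= (3)R0 → (0, 1, 0, 0)
  clear (3,0): R3 −= (3)R0 → (0, 0, 3, 1)
pivot(1,1)=4: scale R1 → (0, 1, 4, 3)
  clear (0,1): R0 −= (1)R1 → (1, 0, 4, 3)
  clear (2,1): R2 −= (1)R1 → (0, 0, 1, 2)
pivot(2,2)=1: scale R2 → (0, 0, 1, 2)
  clear (0,2): R0 −= (4)R2 → (1, 0, 0, 0)
  clear (1,2): R1 −= (4)R2 → (0, 1, 0, 0)
  clear (3,2): R3 −= (3)R2 → (0, 0, 0, 0)
col 3: no nonzero at/below row 3; advance.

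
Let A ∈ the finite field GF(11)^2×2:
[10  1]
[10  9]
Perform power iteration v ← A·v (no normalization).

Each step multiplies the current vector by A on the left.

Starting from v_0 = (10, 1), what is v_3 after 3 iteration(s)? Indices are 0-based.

v_0 = (10, 1).
v_1 = A·v_0 = (2, 10).
v_2 = A·v_1 = (8, 0).
v_3 = A·v_2 = (3, 3).

v_3 = (3, 3)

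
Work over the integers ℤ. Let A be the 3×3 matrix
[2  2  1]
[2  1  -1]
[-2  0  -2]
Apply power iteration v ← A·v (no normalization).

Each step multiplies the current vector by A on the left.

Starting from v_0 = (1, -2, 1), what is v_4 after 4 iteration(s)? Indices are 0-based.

v_0 = (1, -2, 1).
v_1 = A·v_0 = (-1, -1, -4).
v_2 = A·v_1 = (-8, 1, 10).
v_3 = A·v_2 = (-4, -25, -4).
v_4 = A·v_3 = (-62, -29, 16).

v_4 = (-62, -29, 16)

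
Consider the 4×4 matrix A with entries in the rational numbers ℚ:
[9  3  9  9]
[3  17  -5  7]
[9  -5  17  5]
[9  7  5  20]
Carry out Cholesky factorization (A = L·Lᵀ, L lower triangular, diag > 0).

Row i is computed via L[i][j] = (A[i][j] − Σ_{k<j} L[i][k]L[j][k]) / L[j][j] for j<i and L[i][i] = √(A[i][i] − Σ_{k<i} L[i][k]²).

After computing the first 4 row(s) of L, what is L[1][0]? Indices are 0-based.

Step 1: L[0][0] = √(9) = 3.
  L[1][0] = (3) / L[0][0] = 1.
Step 2: L[1][1] = √(16) = 4.
  L[2][0] = (9) / L[0][0] = 3.
  L[2][1] = (-8) / L[1][1] = -2.
Step 3: L[2][2] = √(4) = 2.
  L[3][0] = (9) / L[0][0] = 3.
  L[3][1] = (4) / L[1][1] = 1.
  L[3][2] = (-2) / L[2][2] = -1.
Step 4: L[3][3] = √(9) = 3.

L[1][0] = 1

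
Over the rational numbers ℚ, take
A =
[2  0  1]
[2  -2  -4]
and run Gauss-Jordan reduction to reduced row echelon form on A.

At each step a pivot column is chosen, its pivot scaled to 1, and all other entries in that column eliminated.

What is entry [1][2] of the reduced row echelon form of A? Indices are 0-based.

M[1][2] = 5/2

[1] R0 /= 2  ⇒  (1, 0, 1/2)
     R1 -= 2·R0  ⇒  (0, -2, -5)
[2] R1 /= -2  ⇒  (0, 1, 5/2)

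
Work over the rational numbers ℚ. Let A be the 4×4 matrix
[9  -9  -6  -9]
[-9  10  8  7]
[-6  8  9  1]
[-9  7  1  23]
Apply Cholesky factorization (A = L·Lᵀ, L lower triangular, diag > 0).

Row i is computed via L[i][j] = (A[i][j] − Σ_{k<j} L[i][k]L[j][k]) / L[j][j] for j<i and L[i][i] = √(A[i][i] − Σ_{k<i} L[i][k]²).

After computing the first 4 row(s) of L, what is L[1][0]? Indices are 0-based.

Step 1: L[0][0] = √(9) = 3.
  L[1][0] = (-9) / L[0][0] = -3.
Step 2: L[1][1] = √(1) = 1.
  L[2][0] = (-6) / L[0][0] = -2.
  L[2][1] = (2) / L[1][1] = 2.
Step 3: L[2][2] = √(1) = 1.
  L[3][0] = (-9) / L[0][0] = -3.
  L[3][1] = (-2) / L[1][1] = -2.
  L[3][2] = (-1) / L[2][2] = -1.
Step 4: L[3][3] = √(9) = 3.

L[1][0] = -3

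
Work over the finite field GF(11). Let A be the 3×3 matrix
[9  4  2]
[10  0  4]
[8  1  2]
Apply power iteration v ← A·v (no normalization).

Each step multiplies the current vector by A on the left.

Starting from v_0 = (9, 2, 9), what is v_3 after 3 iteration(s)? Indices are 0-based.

v_0 = (9, 2, 9).
v_1 = A·v_0 = (8, 5, 4).
v_2 = A·v_1 = (1, 8, 0).
v_3 = A·v_2 = (8, 10, 5).

v_3 = (8, 10, 5)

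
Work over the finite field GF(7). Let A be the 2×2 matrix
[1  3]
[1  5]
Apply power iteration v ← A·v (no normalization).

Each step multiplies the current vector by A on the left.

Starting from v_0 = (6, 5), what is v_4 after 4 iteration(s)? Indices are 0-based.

v_0 = (6, 5).
v_1 = A·v_0 = (0, 3).
v_2 = A·v_1 = (2, 1).
v_3 = A·v_2 = (5, 0).
v_4 = A·v_3 = (5, 5).

v_4 = (5, 5)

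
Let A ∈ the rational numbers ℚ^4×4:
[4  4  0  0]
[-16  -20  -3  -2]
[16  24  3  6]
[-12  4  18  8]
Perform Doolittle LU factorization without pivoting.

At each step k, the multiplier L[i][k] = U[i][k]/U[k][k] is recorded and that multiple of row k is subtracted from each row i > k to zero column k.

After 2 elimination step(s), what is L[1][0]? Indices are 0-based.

L[1][0] = -4

Step 1: pivot at (0,0) is 4.
  row1 ← row1 − (-4)·row0  ⇒  L[1][0]=-4, U row1=(0, -4, -3, -2)
  row2 ← row2 − (4)·row0  ⇒  L[2][0]=4, U row2=(0, 8, 3, 6)
  row3 ← row3 − (-3)·row0  ⇒  L[3][0]=-3, U row3=(0, 16, 18, 8)
Step 2: pivot at (1,1) is -4.
  row2 ← row2 − (-2)·row1  ⇒  L[2][1]=-2, U row2=(0, 0, -3, 2)
  row3 ← row3 − (-4)·row1  ⇒  L[3][1]=-4, U row3=(0, 0, 6, 0)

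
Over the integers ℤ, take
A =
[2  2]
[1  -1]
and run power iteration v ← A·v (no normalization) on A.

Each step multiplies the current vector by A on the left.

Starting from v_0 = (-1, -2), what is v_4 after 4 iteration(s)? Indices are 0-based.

v_0 = (-1, -2).
v_1 = A·v_0 = (-6, 1).
v_2 = A·v_1 = (-10, -7).
v_3 = A·v_2 = (-34, -3).
v_4 = A·v_3 = (-74, -31).

v_4 = (-74, -31)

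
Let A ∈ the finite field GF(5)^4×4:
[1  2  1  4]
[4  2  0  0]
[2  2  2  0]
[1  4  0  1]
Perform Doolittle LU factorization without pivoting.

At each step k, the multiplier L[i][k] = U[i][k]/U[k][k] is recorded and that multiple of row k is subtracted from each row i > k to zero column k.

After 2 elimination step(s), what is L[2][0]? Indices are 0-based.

k=0: U[0][0]=1
  eliminate (1,0): mult=4, new row 1: (0, 4, 1, 4); set L[1][0]=4
  eliminate (2,0): mult=2, new row 2: (0, 3, 0, 2); set L[2][0]=2
  eliminate (3,0): mult=1, new row 3: (0, 2, 4, 2); set L[3][0]=1
k=1: U[1][1]=4
  eliminate (2,1): mult=2, new row 2: (0, 0, 3, 4); set L[2][1]=2
  eliminate (3,1): mult=3, new row 3: (0, 0, 1, 0); set L[3][1]=3

L[2][0] = 2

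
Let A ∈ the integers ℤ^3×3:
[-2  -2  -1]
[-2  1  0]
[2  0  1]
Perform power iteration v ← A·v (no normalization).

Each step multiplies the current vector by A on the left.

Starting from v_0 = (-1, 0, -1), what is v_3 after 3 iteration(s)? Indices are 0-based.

v_0 = (-1, 0, -1).
v_1 = A·v_0 = (3, 2, -3).
v_2 = A·v_1 = (-7, -4, 3).
v_3 = A·v_2 = (19, 10, -11).

v_3 = (19, 10, -11)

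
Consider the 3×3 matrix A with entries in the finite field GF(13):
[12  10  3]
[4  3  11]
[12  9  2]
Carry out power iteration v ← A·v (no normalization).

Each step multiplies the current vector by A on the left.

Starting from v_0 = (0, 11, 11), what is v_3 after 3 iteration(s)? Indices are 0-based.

v_0 = (0, 11, 11).
v_1 = A·v_0 = (0, 11, 4).
v_2 = A·v_1 = (5, 12, 3).
v_3 = A·v_2 = (7, 11, 5).

v_3 = (7, 11, 5)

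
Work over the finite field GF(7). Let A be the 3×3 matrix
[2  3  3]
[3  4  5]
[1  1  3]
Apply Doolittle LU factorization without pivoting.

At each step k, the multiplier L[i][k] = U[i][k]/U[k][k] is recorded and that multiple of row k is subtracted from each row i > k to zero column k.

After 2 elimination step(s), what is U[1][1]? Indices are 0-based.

Step 1: pivot at (0,0) is 2.
  row1 ← row1 − (5)·row0  ⇒  L[1][0]=5, U row1=(0, 3, 4)
  row2 ← row2 − (4)·row0  ⇒  L[2][0]=4, U row2=(0, 3, 5)
Step 2: pivot at (1,1) is 3.
  row2 ← row2 − (1)·row1  ⇒  L[2][1]=1, U row2=(0, 0, 1)

U[1][1] = 3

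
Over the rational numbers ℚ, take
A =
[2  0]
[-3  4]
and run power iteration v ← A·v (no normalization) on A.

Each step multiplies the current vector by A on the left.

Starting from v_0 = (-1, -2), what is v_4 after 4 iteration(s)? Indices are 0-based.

v_0 = (-1, -2).
v_1 = A·v_0 = (-2, -5).
v_2 = A·v_1 = (-4, -14).
v_3 = A·v_2 = (-8, -44).
v_4 = A·v_3 = (-16, -152).

v_4 = (-16, -152)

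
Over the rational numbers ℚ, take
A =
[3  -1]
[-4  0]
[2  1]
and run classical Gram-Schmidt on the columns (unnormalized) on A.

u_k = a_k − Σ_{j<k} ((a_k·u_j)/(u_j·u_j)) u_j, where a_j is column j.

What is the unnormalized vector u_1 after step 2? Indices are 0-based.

u_1 = (-26/29, -4/29, 31/29)

Step 1: u_0 = a_0 = (3, -4, 2).
Step 2: u_1 = a_1 − (-1/29)·u_0 = (-26/29, -4/29, 31/29).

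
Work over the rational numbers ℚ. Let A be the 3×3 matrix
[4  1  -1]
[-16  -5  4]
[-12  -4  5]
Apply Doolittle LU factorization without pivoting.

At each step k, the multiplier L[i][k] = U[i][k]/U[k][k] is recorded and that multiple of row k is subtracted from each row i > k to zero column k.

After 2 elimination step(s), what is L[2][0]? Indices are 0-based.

[col 0] pivot 4
  R1 -= -4*R0 → (0, -1, 0)  (L[1][0] := -4)
  R2 -= -3*R0 → (0, -1, 2)  (L[2][0] := -3)
[col 1] pivot -1
  R2 -= 1*R1 → (0, 0, 2)  (L[2][1] := 1)

L[2][0] = -3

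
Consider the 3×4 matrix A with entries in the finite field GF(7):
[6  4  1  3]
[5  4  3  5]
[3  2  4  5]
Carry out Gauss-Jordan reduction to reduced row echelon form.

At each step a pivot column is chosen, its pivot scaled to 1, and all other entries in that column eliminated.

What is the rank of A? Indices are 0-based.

step 1: normalize row 0 (÷6) = (1, 3, 6, 4)
  row 1: subtract 5×row0 = (0, 3, 1, 6)
  row 2: subtract 3×row0 = (0, 0, 0, 0)
step 2: normalize row 1 (÷3) = (0, 1, 5, 2)
  row 0: subtract 3×row1 = (1, 0, 5, 5)
skip col 2 (zero from row 2)
skip col 3 (zero from row 2)

rank = 2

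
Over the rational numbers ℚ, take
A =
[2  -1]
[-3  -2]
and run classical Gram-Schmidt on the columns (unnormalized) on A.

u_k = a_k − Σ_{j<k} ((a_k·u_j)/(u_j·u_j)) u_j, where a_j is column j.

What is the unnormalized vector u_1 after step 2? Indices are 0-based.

Step 1: u_0 = a_0 = (2, -3).
Step 2: u_1 = a_1 − (4/13)·u_0 = (-21/13, -14/13).

u_1 = (-21/13, -14/13)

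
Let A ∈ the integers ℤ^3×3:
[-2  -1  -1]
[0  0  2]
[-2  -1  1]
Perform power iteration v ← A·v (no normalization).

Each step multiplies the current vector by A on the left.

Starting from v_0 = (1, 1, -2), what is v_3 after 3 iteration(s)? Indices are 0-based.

v_0 = (1, 1, -2).
v_1 = A·v_0 = (-1, -4, -5).
v_2 = A·v_1 = (11, -10, 1).
v_3 = A·v_2 = (-13, 2, -11).

v_3 = (-13, 2, -11)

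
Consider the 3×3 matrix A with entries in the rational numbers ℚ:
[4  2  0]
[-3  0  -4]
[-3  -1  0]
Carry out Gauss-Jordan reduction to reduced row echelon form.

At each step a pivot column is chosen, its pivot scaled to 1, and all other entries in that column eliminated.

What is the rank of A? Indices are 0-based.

rank = 3

step 1: normalize row 0 (÷4) = (1, 1/2, 0)
  row 1: subtract -3×row0 = (0, 3/2, -4)
  row 2: subtract -3×row0 = (0, 1/2, 0)
step 2: normalize row 1 (÷3/2) = (0, 1, -8/3)
  row 0: subtract 1/2×row1 = (1, 0, 4/3)
  row 2: subtract 1/2×row1 = (0, 0, 4/3)
step 3: normalize row 2 (÷4/3) = (0, 0, 1)
  row 0: subtract 4/3×row2 = (1, 0, 0)
  row 1: subtract -8/3×row2 = (0, 1, 0)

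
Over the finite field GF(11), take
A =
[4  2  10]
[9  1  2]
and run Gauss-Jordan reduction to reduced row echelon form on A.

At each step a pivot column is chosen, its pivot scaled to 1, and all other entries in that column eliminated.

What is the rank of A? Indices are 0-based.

[1] R0 /= 4  ⇒  (1, 6, 8)
     R1 -= 9·R0  ⇒  (0, 2, 7)
[2] R1 /= 2  ⇒  (0, 1, 9)
     R0 -= 6·R1  ⇒  (1, 0, 9)

rank = 2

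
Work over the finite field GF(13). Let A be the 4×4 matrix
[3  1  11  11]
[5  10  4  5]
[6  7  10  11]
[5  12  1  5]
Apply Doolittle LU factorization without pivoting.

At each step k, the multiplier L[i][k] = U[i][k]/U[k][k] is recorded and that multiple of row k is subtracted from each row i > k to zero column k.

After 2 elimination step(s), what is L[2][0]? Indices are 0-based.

k=0: U[0][0]=3
  eliminate (1,0): mult=6, new row 1: (0, 4, 3, 4); set L[1][0]=6
  eliminate (2,0): mult=2, new row 2: (0, 5, 1, 2); set L[2][0]=2
  eliminate (3,0): mult=6, new row 3: (0, 6, 0, 4); set L[3][0]=6
k=1: U[1][1]=4
  eliminate (2,1): mult=11, new row 2: (0, 0, 7, 10); set L[2][1]=11
  eliminate (3,1): mult=8, new row 3: (0, 0, 2, 11); set L[3][1]=8

L[2][0] = 2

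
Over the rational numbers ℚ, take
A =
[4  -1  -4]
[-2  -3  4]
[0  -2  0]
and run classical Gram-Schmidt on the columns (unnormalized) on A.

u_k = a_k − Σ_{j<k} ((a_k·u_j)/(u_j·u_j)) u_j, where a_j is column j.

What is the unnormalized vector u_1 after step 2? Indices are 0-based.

u_1 = (-7/5, -14/5, -2)

Step 1: u_0 = a_0 = (4, -2, 0).
Step 2: u_1 = a_1 − (1/10)·u_0 = (-7/5, -14/5, -2).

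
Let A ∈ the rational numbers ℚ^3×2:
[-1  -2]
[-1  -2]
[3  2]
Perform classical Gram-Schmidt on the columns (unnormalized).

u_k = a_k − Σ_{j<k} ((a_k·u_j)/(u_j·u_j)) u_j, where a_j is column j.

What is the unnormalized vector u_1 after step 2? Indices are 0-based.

Step 1: u_0 = a_0 = (-1, -1, 3).
Step 2: u_1 = a_1 − (10/11)·u_0 = (-12/11, -12/11, -8/11).

u_1 = (-12/11, -12/11, -8/11)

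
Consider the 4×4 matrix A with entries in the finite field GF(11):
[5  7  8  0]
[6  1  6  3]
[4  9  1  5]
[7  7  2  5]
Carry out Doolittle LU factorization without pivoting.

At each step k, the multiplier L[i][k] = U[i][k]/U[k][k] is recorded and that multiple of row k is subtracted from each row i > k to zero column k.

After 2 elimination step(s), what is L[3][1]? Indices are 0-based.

[col 0] pivot 5
  R1 -= 10*R0 → (0, 8, 3, 3)  (L[1][0] := 10)
  R2 -= 3*R0 → (0, 10, 10, 5)  (L[2][0] := 3)
  R3 -= 8*R0 → (0, 6, 4, 5)  (L[3][0] := 8)
[col 1] pivot 8
  R2 -= 4*R1 → (0, 0, 9, 4)  (L[2][1] := 4)
  R3 -= 9*R1 → (0, 0, 10, 0)  (L[3][1] := 9)

L[3][1] = 9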